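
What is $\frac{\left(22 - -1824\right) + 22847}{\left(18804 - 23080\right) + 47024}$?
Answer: $\frac{24693}{42748} \approx 0.57764$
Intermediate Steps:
$\frac{\left(22 - -1824\right) + 22847}{\left(18804 - 23080\right) + 47024} = \frac{\left(22 + 1824\right) + 22847}{-4276 + 47024} = \frac{1846 + 22847}{42748} = 24693 \cdot \frac{1}{42748} = \frac{24693}{42748}$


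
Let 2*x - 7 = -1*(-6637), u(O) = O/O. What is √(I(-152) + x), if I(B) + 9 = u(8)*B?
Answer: √3161 ≈ 56.223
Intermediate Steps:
u(O) = 1
I(B) = -9 + B (I(B) = -9 + 1*B = -9 + B)
x = 3322 (x = 7/2 + (-1*(-6637))/2 = 7/2 + (½)*6637 = 7/2 + 6637/2 = 3322)
√(I(-152) + x) = √((-9 - 152) + 3322) = √(-161 + 3322) = √3161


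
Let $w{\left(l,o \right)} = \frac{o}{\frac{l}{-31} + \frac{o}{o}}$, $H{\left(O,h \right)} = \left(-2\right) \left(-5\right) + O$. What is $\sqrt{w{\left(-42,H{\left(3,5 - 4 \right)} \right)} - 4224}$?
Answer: $\frac{i \sqrt{22480277}}{73} \approx 64.95 i$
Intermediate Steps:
$H{\left(O,h \right)} = 10 + O$
$w{\left(l,o \right)} = \frac{o}{1 - \frac{l}{31}}$ ($w{\left(l,o \right)} = \frac{o}{l \left(- \frac{1}{31}\right) + 1} = \frac{o}{- \frac{l}{31} + 1} = \frac{o}{1 - \frac{l}{31}}$)
$\sqrt{w{\left(-42,H{\left(3,5 - 4 \right)} \right)} - 4224} = \sqrt{- \frac{31 \left(10 + 3\right)}{-31 - 42} - 4224} = \sqrt{\left(-31\right) 13 \frac{1}{-73} - 4224} = \sqrt{\left(-31\right) 13 \left(- \frac{1}{73}\right) - 4224} = \sqrt{\frac{403}{73} - 4224} = \sqrt{- \frac{307949}{73}} = \frac{i \sqrt{22480277}}{73}$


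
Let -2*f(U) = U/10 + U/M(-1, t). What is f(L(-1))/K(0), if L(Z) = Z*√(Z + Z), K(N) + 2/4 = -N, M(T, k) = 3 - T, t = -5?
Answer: -7*I*√2/20 ≈ -0.49497*I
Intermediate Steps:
K(N) = -½ - N
L(Z) = √2*Z^(3/2) (L(Z) = Z*√(2*Z) = Z*(√2*√Z) = √2*Z^(3/2))
f(U) = -7*U/40 (f(U) = -(U/10 + U/(3 - 1*(-1)))/2 = -(U*(⅒) + U/(3 + 1))/2 = -(U/10 + U/4)/2 = -7*U/40)
f(L(-1))/K(0) = (-7*√2*(-1)^(3/2)/40)/(-½ - 1*0) = (-7*√2*(-I)/40)/(-½ + 0) = (-(-7)*I*√2/40)/(-½) = (7*I*√2/40)*(-2) = -7*I*√2/20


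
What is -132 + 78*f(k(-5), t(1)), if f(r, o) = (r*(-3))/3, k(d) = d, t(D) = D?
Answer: 258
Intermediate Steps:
f(r, o) = -r (f(r, o) = -3*r*(⅓) = -r)
-132 + 78*f(k(-5), t(1)) = -132 + 78*(-1*(-5)) = -132 + 78*5 = -132 + 390 = 258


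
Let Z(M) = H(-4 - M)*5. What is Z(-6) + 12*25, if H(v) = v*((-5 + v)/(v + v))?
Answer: 585/2 ≈ 292.50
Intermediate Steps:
H(v) = -5/2 + v/2 (H(v) = v*((-5 + v)/((2*v))) = v*((-5 + v)*(1/(2*v))) = v*((-5 + v)/(2*v)) = -5/2 + v/2)
Z(M) = -45/2 - 5*M/2 (Z(M) = (-5/2 + (-4 - M)/2)*5 = (-5/2 + (-2 - M/2))*5 = (-9/2 - M/2)*5 = -45/2 - 5*M/2)
Z(-6) + 12*25 = (-45/2 - 5/2*(-6)) + 12*25 = (-45/2 + 15) + 300 = -15/2 + 300 = 585/2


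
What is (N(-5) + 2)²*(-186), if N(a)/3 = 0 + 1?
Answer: -4650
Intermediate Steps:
N(a) = 3 (N(a) = 3*(0 + 1) = 3*1 = 3)
(N(-5) + 2)²*(-186) = (3 + 2)²*(-186) = 5²*(-186) = 25*(-186) = -4650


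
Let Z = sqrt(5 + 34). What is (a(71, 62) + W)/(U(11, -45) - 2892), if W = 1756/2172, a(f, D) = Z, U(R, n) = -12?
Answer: -439/1576872 - sqrt(39)/2904 ≈ -0.0024289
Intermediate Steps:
Z = sqrt(39) ≈ 6.2450
a(f, D) = sqrt(39)
W = 439/543 (W = 1756*(1/2172) = 439/543 ≈ 0.80847)
(a(71, 62) + W)/(U(11, -45) - 2892) = (sqrt(39) + 439/543)/(-12 - 2892) = (439/543 + sqrt(39))/(-2904) = (439/543 + sqrt(39))*(-1/2904) = -439/1576872 - sqrt(39)/2904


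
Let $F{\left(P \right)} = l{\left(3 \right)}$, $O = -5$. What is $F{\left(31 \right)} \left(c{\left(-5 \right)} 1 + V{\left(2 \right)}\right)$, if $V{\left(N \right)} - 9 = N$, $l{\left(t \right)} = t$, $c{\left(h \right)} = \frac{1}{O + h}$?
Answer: $\frac{327}{10} \approx 32.7$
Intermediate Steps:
$c{\left(h \right)} = \frac{1}{-5 + h}$
$V{\left(N \right)} = 9 + N$
$F{\left(P \right)} = 3$
$F{\left(31 \right)} \left(c{\left(-5 \right)} 1 + V{\left(2 \right)}\right) = 3 \left(\frac{1}{-5 - 5} \cdot 1 + \left(9 + 2\right)\right) = 3 \left(\frac{1}{-10} \cdot 1 + 11\right) = 3 \left(\left(- \frac{1}{10}\right) 1 + 11\right) = 3 \left(- \frac{1}{10} + 11\right) = 3 \cdot \frac{109}{10} = \frac{327}{10}$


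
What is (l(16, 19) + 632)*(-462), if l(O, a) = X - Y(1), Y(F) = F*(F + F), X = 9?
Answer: -295218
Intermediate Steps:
Y(F) = 2*F² (Y(F) = F*(2*F) = 2*F²)
l(O, a) = 7 (l(O, a) = 9 - 2*1² = 9 - 2 = 7)
(l(16, 19) + 632)*(-462) = (7 + 632)*(-462) = 639*(-462) = -295218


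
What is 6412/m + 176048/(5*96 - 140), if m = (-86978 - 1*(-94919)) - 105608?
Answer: 4297974984/8301695 ≈ 517.72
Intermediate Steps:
m = -97667 (m = (-86978 + 94919) - 105608 = 7941 - 105608 = -97667)
6412/m + 176048/(5*96 - 140) = 6412/(-97667) + 176048/(5*96 - 140) = 6412*(-1/97667) + 176048/(480 - 140) = -6412/97667 + 176048/340 = -6412/97667 + 176048*(1/340) = -6412/97667 + 44012/85 = 4297974984/8301695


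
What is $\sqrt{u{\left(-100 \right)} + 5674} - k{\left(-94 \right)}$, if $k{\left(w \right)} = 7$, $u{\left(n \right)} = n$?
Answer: $-7 + \sqrt{5574} \approx 67.659$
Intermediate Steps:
$\sqrt{u{\left(-100 \right)} + 5674} - k{\left(-94 \right)} = \sqrt{-100 + 5674} - 7 = \sqrt{5574} - 7 = -7 + \sqrt{5574}$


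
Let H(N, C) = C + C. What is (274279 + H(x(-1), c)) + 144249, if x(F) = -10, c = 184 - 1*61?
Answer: 418774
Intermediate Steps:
c = 123 (c = 184 - 61 = 123)
H(N, C) = 2*C
(274279 + H(x(-1), c)) + 144249 = (274279 + 2*123) + 144249 = (274279 + 246) + 144249 = 274525 + 144249 = 418774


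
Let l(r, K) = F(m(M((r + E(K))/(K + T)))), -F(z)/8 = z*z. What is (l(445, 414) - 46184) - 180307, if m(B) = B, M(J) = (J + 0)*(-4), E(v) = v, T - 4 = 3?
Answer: -40237940099/177241 ≈ -2.2702e+5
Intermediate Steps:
T = 7 (T = 4 + 3 = 7)
M(J) = -4*J (M(J) = J*(-4) = -4*J)
F(z) = -8*z**2 (F(z) = -8*z*z = -8*z**2)
l(r, K) = -128*(K + r)**2/(7 + K)**2 (l(r, K) = -8*16*(r + K)**2/(K + 7)**2 = -8*16*(K + r)**2/(7 + K)**2 = -128*(K + r)**2/(7 + K)**2)
(l(445, 414) - 46184) - 180307 = (-128*(414 + 445)**2/(7 + 414)**2 - 46184) - 180307 = (-128*859**2/421**2 - 46184) - 180307 = (-128*1/177241*737881 - 46184) - 180307 = (-94448768/177241 - 46184) - 180307 = -8280147112/177241 - 180307 = -40237940099/177241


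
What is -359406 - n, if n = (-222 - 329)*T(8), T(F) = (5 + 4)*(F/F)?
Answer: -354447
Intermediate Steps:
T(F) = 9 (T(F) = 9*1 = 9)
n = -4959 (n = (-222 - 329)*9 = -551*9 = -4959)
-359406 - n = -359406 - 1*(-4959) = -359406 + 4959 = -354447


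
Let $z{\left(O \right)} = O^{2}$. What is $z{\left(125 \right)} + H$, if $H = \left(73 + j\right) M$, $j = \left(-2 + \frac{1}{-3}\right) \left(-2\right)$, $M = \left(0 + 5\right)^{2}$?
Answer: $\frac{52700}{3} \approx 17567.0$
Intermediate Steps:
$M = 25$ ($M = 5^{2} = 25$)
$j = \frac{14}{3}$ ($j = \left(-2 - \frac{1}{3}\right) \left(-2\right) = \left(- \frac{7}{3}\right) \left(-2\right) = \frac{14}{3} \approx 4.6667$)
$H = \frac{5825}{3}$ ($H = \left(73 + \frac{14}{3}\right) 25 = \frac{233}{3} \cdot 25 = \frac{5825}{3} \approx 1941.7$)
$z{\left(125 \right)} + H = 125^{2} + \frac{5825}{3} = 15625 + \frac{5825}{3} = \frac{52700}{3}$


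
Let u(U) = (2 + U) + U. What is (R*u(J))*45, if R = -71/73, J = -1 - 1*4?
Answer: 25560/73 ≈ 350.14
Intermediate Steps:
J = -5 (J = -1 - 4 = -5)
u(U) = 2 + 2*U
R = -71/73 (R = -71*1/73 = -71/73 ≈ -0.97260)
(R*u(J))*45 = -71*(2 + 2*(-5))/73*45 = -71*(2 - 10)/73*45 = -71/73*(-8)*45 = (568/73)*45 = 25560/73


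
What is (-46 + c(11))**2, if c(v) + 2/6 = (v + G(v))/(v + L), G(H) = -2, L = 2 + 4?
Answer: 5456896/2601 ≈ 2098.0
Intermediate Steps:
L = 6
c(v) = -1/3 + (-2 + v)/(6 + v) (c(v) = -1/3 + (v - 2)/(v + 6) = -1/3 + (-2 + v)/(6 + v))
(-46 + c(11))**2 = (-46 + 2*(-6 + 11)/(3*(6 + 11)))**2 = (-46 + (2/3)*5/17)**2 = (-46 + (2/3)*(1/17)*5)**2 = (-46 + 10/51)**2 = (-2336/51)**2 = 5456896/2601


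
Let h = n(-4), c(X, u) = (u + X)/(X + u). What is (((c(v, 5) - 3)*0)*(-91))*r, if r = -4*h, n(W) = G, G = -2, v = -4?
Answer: 0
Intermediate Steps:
c(X, u) = 1 (c(X, u) = (X + u)/(X + u) = 1)
n(W) = -2
h = -2
r = 8 (r = -4*(-2) = 8)
(((c(v, 5) - 3)*0)*(-91))*r = (((1 - 3)*0)*(-91))*8 = (-2*0*(-91))*8 = (0*(-91))*8 = 0*8 = 0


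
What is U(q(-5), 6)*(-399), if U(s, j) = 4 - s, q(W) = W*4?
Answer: -9576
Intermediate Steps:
q(W) = 4*W
U(q(-5), 6)*(-399) = (4 - 4*(-5))*(-399) = (4 - 1*(-20))*(-399) = (4 + 20)*(-399) = 24*(-399) = -9576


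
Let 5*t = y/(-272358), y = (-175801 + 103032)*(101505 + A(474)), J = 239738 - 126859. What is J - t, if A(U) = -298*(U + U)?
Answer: 18543178849/151310 ≈ 1.2255e+5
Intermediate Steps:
A(U) = -596*U
J = 112879
y = 13171116231 (y = (-175801 + 103032)*(101505 - 596*474) = -72769*(101505 - 282504) = -72769*(-180999) = 13171116231)
t = -1463457359/151310 (t = (13171116231/(-272358))/5 = (13171116231*(-1/272358))/5 = (⅕)*(-1463457359/30262) = -1463457359/151310 ≈ -9671.9)
J - t = 112879 - 1*(-1463457359/151310) = 112879 + 1463457359/151310 = 18543178849/151310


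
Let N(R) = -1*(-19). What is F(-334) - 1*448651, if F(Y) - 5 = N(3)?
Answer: -448627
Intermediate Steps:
N(R) = 19
F(Y) = 24 (F(Y) = 5 + 19 = 24)
F(-334) - 1*448651 = 24 - 1*448651 = 24 - 448651 = -448627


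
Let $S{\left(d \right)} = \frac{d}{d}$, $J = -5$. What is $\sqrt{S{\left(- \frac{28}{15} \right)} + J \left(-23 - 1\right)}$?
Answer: $11$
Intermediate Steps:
$S{\left(d \right)} = 1$
$\sqrt{S{\left(- \frac{28}{15} \right)} + J \left(-23 - 1\right)} = \sqrt{1 - 5 \left(-23 - 1\right)} = \sqrt{1 - -120} = \sqrt{1 + 120} = \sqrt{121} = 11$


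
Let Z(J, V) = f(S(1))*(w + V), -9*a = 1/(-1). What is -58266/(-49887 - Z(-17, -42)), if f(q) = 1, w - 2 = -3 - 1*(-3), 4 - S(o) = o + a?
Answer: 58266/49847 ≈ 1.1689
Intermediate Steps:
a = ⅑ (a = -⅑/(-1) = -⅑*(-1) = ⅑ ≈ 0.11111)
S(o) = 35/9 - o (S(o) = 4 - (o + ⅑) = 4 - (⅑ + o) = 4 + (-⅑ - o) = 35/9 - o)
w = 2 (w = 2 + (-3 - 1*(-3)) = 2 + (-3 + 3) = 2 + 0 = 2)
Z(J, V) = 2 + V (Z(J, V) = 1*(2 + V) = 2 + V)
-58266/(-49887 - Z(-17, -42)) = -58266/(-49887 - (2 - 42)) = -58266/(-49887 - 1*(-40)) = -58266/(-49887 + 40) = -58266/(-49847) = -58266*(-1/49847) = 58266/49847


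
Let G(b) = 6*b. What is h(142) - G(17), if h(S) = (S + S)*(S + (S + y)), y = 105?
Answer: 110374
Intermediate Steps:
h(S) = 2*S*(105 + 2*S) (h(S) = (S + S)*(S + (S + 105)) = (2*S)*(S + (105 + S)) = (2*S)*(105 + 2*S) = 2*S*(105 + 2*S))
h(142) - G(17) = 2*142*(105 + 2*142) - 6*17 = 2*142*(105 + 284) - 1*102 = 2*142*389 - 102 = 110476 - 102 = 110374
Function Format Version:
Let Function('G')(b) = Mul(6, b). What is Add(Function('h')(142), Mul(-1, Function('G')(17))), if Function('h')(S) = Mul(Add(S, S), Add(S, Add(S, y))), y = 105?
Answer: 110374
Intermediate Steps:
Function('h')(S) = Mul(2, S, Add(105, Mul(2, S))) (Function('h')(S) = Mul(Add(S, S), Add(S, Add(S, 105))) = Mul(Mul(2, S), Add(S, Add(105, S))) = Mul(Mul(2, S), Add(105, Mul(2, S))) = Mul(2, S, Add(105, Mul(2, S))))
Add(Function('h')(142), Mul(-1, Function('G')(17))) = Add(Mul(2, 142, Add(105, Mul(2, 142))), Mul(-1, Mul(6, 17))) = Add(Mul(2, 142, Add(105, 284)), Mul(-1, 102)) = Add(Mul(2, 142, 389), -102) = Add(110476, -102) = 110374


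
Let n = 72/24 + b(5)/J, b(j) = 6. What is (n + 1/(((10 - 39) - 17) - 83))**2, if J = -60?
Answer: 13920361/1664100 ≈ 8.3651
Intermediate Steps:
n = 29/10 (n = 72/24 + 6/(-60) = 72*(1/24) + 6*(-1/60) = 3 - 1/10 = 29/10 ≈ 2.9000)
(n + 1/(((10 - 39) - 17) - 83))**2 = (29/10 + 1/(((10 - 39) - 17) - 83))**2 = (29/10 + 1/((-29 - 17) - 83))**2 = (29/10 + 1/(-46 - 83))**2 = (29/10 + 1/(-129))**2 = (29/10 - 1/129)**2 = (3731/1290)**2 = 13920361/1664100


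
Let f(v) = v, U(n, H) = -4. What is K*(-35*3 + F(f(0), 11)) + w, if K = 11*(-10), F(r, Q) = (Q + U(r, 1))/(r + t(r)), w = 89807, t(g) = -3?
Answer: 304841/3 ≈ 1.0161e+5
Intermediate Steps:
F(r, Q) = (-4 + Q)/(-3 + r) (F(r, Q) = (Q - 4)/(r - 3) = (-4 + Q)/(-3 + r))
K = -110
K*(-35*3 + F(f(0), 11)) + w = -110*(-35*3 + (-4 + 11)/(-3 + 0)) + 89807 = -110*(-105 + 7/(-3)) + 89807 = -110*(-105 - ⅓*7) + 89807 = -110*(-105 - 7/3) + 89807 = -110*(-322/3) + 89807 = 35420/3 + 89807 = 304841/3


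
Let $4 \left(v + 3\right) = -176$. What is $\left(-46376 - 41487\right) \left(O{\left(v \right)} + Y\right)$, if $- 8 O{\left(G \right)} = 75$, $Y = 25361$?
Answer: $- \frac{17819758619}{8} \approx -2.2275 \cdot 10^{9}$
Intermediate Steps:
$v = -47$ ($v = -3 + \frac{1}{4} \left(-176\right) = -3 - 44 = -47$)
$O{\left(G \right)} = - \frac{75}{8}$ ($O{\left(G \right)} = \left(- \frac{1}{8}\right) 75 = - \frac{75}{8}$)
$\left(-46376 - 41487\right) \left(O{\left(v \right)} + Y\right) = \left(-46376 - 41487\right) \left(- \frac{75}{8} + 25361\right) = \left(-87863\right) \frac{202813}{8} = - \frac{17819758619}{8}$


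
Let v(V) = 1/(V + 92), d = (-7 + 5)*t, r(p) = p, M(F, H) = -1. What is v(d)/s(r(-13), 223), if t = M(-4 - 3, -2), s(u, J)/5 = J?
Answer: 1/104810 ≈ 9.5411e-6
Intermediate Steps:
s(u, J) = 5*J
t = -1
d = 2 (d = (-7 + 5)*(-1) = -2*(-1) = 2)
v(V) = 1/(92 + V)
v(d)/s(r(-13), 223) = 1/((92 + 2)*((5*223))) = 1/(94*1115) = (1/94)*(1/1115) = 1/104810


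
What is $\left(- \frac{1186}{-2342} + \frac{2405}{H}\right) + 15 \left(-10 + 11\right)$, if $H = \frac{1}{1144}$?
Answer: $\frac{3221813878}{1171} \approx 2.7513 \cdot 10^{6}$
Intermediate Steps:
$H = \frac{1}{1144} \approx 0.00087413$
$\left(- \frac{1186}{-2342} + \frac{2405}{H}\right) + 15 \left(-10 + 11\right) = \left(- \frac{1186}{-2342} + 2405 \frac{1}{\frac{1}{1144}}\right) + 15 \left(-10 + 11\right) = \left(\left(-1186\right) \left(- \frac{1}{2342}\right) + 2405 \cdot 1144\right) + 15 \cdot 1 = \left(\frac{593}{1171} + 2751320\right) + 15 = \frac{3221796313}{1171} + 15 = \frac{3221813878}{1171}$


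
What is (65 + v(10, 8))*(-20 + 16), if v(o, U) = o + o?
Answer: -340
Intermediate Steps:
v(o, U) = 2*o
(65 + v(10, 8))*(-20 + 16) = (65 + 2*10)*(-20 + 16) = (65 + 20)*(-4) = 85*(-4) = -340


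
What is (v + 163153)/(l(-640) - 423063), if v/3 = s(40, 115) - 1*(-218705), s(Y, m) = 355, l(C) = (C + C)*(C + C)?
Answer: 820333/1215337 ≈ 0.67498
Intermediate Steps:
l(C) = 4*C**2 (l(C) = (2*C)*(2*C) = 4*C**2)
v = 657180 (v = 3*(355 - 1*(-218705)) = 3*(355 + 218705) = 3*219060 = 657180)
(v + 163153)/(l(-640) - 423063) = (657180 + 163153)/(4*(-640)**2 - 423063) = 820333/(4*409600 - 423063) = 820333/(1638400 - 423063) = 820333/1215337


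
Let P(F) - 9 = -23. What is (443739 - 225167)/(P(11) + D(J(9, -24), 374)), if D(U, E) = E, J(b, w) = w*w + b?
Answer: 54643/90 ≈ 607.14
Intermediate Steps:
P(F) = -14 (P(F) = 9 - 23 = -14)
J(b, w) = b + w² (J(b, w) = w² + b = b + w²)
(443739 - 225167)/(P(11) + D(J(9, -24), 374)) = (443739 - 225167)/(-14 + 374) = 218572/360 = 218572*(1/360) = 54643/90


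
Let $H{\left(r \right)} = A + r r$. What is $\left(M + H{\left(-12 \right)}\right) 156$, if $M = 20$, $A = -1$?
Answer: $25428$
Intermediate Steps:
$H{\left(r \right)} = -1 + r^{2}$ ($H{\left(r \right)} = -1 + r r = -1 + r^{2}$)
$\left(M + H{\left(-12 \right)}\right) 156 = \left(20 - \left(1 - \left(-12\right)^{2}\right)\right) 156 = \left(20 + \left(-1 + 144\right)\right) 156 = \left(20 + 143\right) 156 = 163 \cdot 156 = 25428$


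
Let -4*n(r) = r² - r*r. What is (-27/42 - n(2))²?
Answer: 81/196 ≈ 0.41327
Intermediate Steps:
n(r) = 0 (n(r) = -(r² - r*r)/4 = -(r² - r²)/4 = -¼*0 = 0)
(-27/42 - n(2))² = (-27/42 - 1*0)² = (-27*1/42 + 0)² = (-9/14 + 0)² = (-9/14)² = 81/196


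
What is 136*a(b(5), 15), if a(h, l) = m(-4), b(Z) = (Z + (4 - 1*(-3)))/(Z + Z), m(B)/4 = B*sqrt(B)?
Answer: -4352*I ≈ -4352.0*I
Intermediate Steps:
m(B) = 4*B**(3/2) (m(B) = 4*(B*sqrt(B)) = 4*B**(3/2))
b(Z) = (7 + Z)/(2*Z) (b(Z) = (Z + (4 + 3))/((2*Z)) = (Z + 7)*(1/(2*Z)) = (7 + Z)*(1/(2*Z)) = (7 + Z)/(2*Z))
a(h, l) = -32*I (a(h, l) = 4*(-4)**(3/2) = 4*(-8*I) = -32*I)
136*a(b(5), 15) = 136*(-32*I) = -4352*I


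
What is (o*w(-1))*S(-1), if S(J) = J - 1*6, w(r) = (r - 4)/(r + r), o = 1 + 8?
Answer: -315/2 ≈ -157.50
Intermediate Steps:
o = 9
w(r) = (-4 + r)/(2*r) (w(r) = (-4 + r)/((2*r)) = (-4 + r)*(1/(2*r)) = (-4 + r)/(2*r))
S(J) = -6 + J (S(J) = J - 6 = -6 + J)
(o*w(-1))*S(-1) = (9*((½)*(-4 - 1)/(-1)))*(-6 - 1) = (9*((½)*(-1)*(-5)))*(-7) = (9*(5/2))*(-7) = (45/2)*(-7) = -315/2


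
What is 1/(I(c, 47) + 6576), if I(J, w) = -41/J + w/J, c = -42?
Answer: 7/46031 ≈ 0.00015207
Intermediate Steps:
1/(I(c, 47) + 6576) = 1/((-41 + 47)/(-42) + 6576) = 1/(-1/42*6 + 6576) = 1/(-⅐ + 6576) = 1/(46031/7) = 7/46031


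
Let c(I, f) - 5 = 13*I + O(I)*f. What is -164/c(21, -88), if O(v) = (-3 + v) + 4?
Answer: 82/829 ≈ 0.098914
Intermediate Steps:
O(v) = 1 + v
c(I, f) = 5 + 13*I + f*(1 + I) (c(I, f) = 5 + (13*I + (1 + I)*f) = 5 + (13*I + f*(1 + I)) = 5 + 13*I + f*(1 + I))
-164/c(21, -88) = -164/(5 + 13*21 - 88*(1 + 21)) = -164/(5 + 273 - 88*22) = -164/(5 + 273 - 1936) = -164/(-1658) = -164*(-1/1658) = 82/829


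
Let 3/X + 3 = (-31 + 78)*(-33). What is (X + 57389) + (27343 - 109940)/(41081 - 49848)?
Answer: 260663786513/4541306 ≈ 57398.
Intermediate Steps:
X = -1/518 (X = 3/(-3 + (-31 + 78)*(-33)) = 3/(-3 + 47*(-33)) = 3/(-3 - 1551) = 3/(-1554) = 3*(-1/1554) = -1/518 ≈ -0.0019305)
(X + 57389) + (27343 - 109940)/(41081 - 49848) = (-1/518 + 57389) + (27343 - 109940)/(41081 - 49848) = 29727501/518 - 82597/(-8767) = 29727501/518 - 82597*(-1/8767) = 29727501/518 + 82597/8767 = 260663786513/4541306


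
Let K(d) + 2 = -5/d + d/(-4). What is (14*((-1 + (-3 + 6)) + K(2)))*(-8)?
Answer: 336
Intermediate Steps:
K(d) = -2 - 5/d - d/4 (K(d) = -2 + (-5/d + d/(-4)) = -2 + (-5/d + d*(-¼)) = -2 + (-5/d - d/4) = -2 - 5/d - d/4)
(14*((-1 + (-3 + 6)) + K(2)))*(-8) = (14*((-1 + (-3 + 6)) + (-2 - 5/2 - ¼*2)))*(-8) = (14*((-1 + 3) + (-2 - 5*½ - ½)))*(-8) = (14*(2 + (-2 - 5/2 - ½)))*(-8) = (14*(2 - 5))*(-8) = (14*(-3))*(-8) = -42*(-8) = 336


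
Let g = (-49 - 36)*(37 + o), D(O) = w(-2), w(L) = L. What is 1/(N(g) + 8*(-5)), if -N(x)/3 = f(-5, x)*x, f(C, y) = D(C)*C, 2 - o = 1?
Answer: 1/96860 ≈ 1.0324e-5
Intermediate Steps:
D(O) = -2
o = 1 (o = 2 - 1*1 = 2 - 1 = 1)
f(C, y) = -2*C
g = -3230 (g = (-49 - 36)*(37 + 1) = -85*38 = -3230)
N(x) = -30*x (N(x) = -3*(-2*(-5))*x = -30*x)
1/(N(g) + 8*(-5)) = 1/(-30*(-3230) + 8*(-5)) = 1/(96900 - 40) = 1/96860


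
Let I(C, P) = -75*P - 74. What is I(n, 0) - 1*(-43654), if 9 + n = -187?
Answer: 43580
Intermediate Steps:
n = -196 (n = -9 - 187 = -196)
I(C, P) = -74 - 75*P
I(n, 0) - 1*(-43654) = (-74 - 75*0) - 1*(-43654) = (-74 + 0) + 43654 = -74 + 43654 = 43580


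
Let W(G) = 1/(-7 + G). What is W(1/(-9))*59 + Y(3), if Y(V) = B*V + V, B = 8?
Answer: 1197/64 ≈ 18.703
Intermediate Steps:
Y(V) = 9*V (Y(V) = 8*V + V = 9*V)
W(1/(-9))*59 + Y(3) = 59/(-7 + 1/(-9)) + 9*3 = 59/(-7 - ⅑) + 27 = 59/(-64/9) + 27 = -9/64*59 + 27 = -531/64 + 27 = 1197/64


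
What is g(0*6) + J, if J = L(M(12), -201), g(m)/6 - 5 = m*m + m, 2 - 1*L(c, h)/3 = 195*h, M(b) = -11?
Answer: 117621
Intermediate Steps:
L(c, h) = 6 - 585*h
g(m) = 30 + 6*m + 6*m² (g(m) = 30 + 6*(m*m + m) = 30 + 6*(m² + m) = 30 + 6*(m + m²) = 30 + (6*m + 6*m²) = 30 + 6*m + 6*m²)
J = 117591 (J = 6 - 585*(-201) = 6 + 117585 = 117591)
g(0*6) + J = (30 + 6*(0*6) + 6*(0*6)²) + 117591 = (30 + 6*0 + 6*0²) + 117591 = (30 + 0 + 6*0) + 117591 = (30 + 0 + 0) + 117591 = 30 + 117591 = 117621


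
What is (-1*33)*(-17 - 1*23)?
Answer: 1320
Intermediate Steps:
(-1*33)*(-17 - 1*23) = -33*(-17 - 23) = -33*(-40) = 1320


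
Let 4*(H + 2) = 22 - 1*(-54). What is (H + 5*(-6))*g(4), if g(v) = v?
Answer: -52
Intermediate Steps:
H = 17 (H = -2 + (22 - 1*(-54))/4 = -2 + (22 + 54)/4 = -2 + (¼)*76 = -2 + 19 = 17)
(H + 5*(-6))*g(4) = (17 + 5*(-6))*4 = (17 - 30)*4 = -13*4 = -52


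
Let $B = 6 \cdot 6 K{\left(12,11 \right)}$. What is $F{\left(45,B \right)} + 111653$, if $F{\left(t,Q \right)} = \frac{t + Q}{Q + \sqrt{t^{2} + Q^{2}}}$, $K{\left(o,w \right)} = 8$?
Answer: $\frac{2790141}{25} + \frac{37 \sqrt{1049}}{25} \approx 1.1165 \cdot 10^{5}$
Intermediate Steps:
$B = 288$ ($B = 6 \cdot 6 \cdot 8 = 36 \cdot 8 = 288$)
$F{\left(t,Q \right)} = \frac{Q + t}{Q + \sqrt{Q^{2} + t^{2}}}$
$F{\left(45,B \right)} + 111653 = \frac{288 + 45}{288 + \sqrt{288^{2} + 45^{2}}} + 111653 = \frac{1}{288 + \sqrt{82944 + 2025}} \cdot 333 + 111653 = \frac{1}{288 + \sqrt{84969}} \cdot 333 + 111653 = \frac{1}{288 + 9 \sqrt{1049}} \cdot 333 + 111653 = \frac{333}{288 + 9 \sqrt{1049}} + 111653 = 111653 + \frac{333}{288 + 9 \sqrt{1049}}$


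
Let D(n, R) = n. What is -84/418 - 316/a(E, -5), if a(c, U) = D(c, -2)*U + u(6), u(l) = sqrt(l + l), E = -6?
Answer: -84109/7733 + 79*sqrt(3)/111 ≈ -9.6439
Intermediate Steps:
u(l) = sqrt(2)*sqrt(l) (u(l) = sqrt(2*l) = sqrt(2)*sqrt(l))
a(c, U) = 2*sqrt(3) + U*c (a(c, U) = c*U + sqrt(2)*sqrt(6) = U*c + 2*sqrt(3) = 2*sqrt(3) + U*c)
-84/418 - 316/a(E, -5) = -84/418 - 316/(2*sqrt(3) - 5*(-6)) = -84*1/418 - 316/(2*sqrt(3) + 30) = -42/209 - 316/(30 + 2*sqrt(3))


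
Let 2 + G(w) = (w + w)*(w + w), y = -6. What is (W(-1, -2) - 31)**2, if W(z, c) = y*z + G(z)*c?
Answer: 841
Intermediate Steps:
G(w) = -2 + 4*w**2 (G(w) = -2 + (w + w)*(w + w) = -2 + (2*w)*(2*w) = -2 + 4*w**2)
W(z, c) = -6*z + c*(-2 + 4*z**2) (W(z, c) = -6*z + (-2 + 4*z**2)*c = -6*z + c*(-2 + 4*z**2))
(W(-1, -2) - 31)**2 = ((-6*(-1) + 2*(-2)*(-1 + 2*(-1)**2)) - 31)**2 = ((6 + 2*(-2)*(-1 + 2*1)) - 31)**2 = ((6 + 2*(-2)*(-1 + 2)) - 31)**2 = ((6 + 2*(-2)*1) - 31)**2 = ((6 - 4) - 31)**2 = (2 - 31)**2 = (-29)**2 = 841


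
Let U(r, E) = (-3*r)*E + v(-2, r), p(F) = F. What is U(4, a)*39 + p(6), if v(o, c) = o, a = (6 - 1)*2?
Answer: -4752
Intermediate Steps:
a = 10 (a = 5*2 = 10)
U(r, E) = -2 - 3*E*r (U(r, E) = (-3*r)*E - 2 = -3*E*r - 2 = -2 - 3*E*r)
U(4, a)*39 + p(6) = (-2 - 3*10*4)*39 + 6 = (-2 - 120)*39 + 6 = -122*39 + 6 = -4758 + 6 = -4752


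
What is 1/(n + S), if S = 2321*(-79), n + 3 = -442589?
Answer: -1/625951 ≈ -1.5976e-6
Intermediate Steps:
n = -442592 (n = -3 - 442589 = -442592)
S = -183359
1/(n + S) = 1/(-442592 - 183359) = 1/(-625951) = -1/625951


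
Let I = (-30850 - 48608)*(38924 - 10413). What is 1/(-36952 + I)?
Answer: -1/2265463990 ≈ -4.4141e-10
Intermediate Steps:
I = -2265427038 (I = -79458*28511 = -2265427038)
1/(-36952 + I) = 1/(-36952 - 2265427038) = 1/(-2265463990) = -1/2265463990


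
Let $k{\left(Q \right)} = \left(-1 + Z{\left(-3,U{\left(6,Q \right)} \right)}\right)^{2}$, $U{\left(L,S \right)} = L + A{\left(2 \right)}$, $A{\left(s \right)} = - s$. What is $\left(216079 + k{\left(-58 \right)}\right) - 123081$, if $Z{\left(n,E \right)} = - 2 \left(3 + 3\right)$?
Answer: $93167$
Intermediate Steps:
$U{\left(L,S \right)} = -2 + L$ ($U{\left(L,S \right)} = L - 2 = -2 + L$)
$Z{\left(n,E \right)} = -12$ ($Z{\left(n,E \right)} = \left(-2\right) 6 = -12$)
$k{\left(Q \right)} = 169$ ($k{\left(Q \right)} = \left(-1 - 12\right)^{2} = \left(-13\right)^{2} = 169$)
$\left(216079 + k{\left(-58 \right)}\right) - 123081 = \left(216079 + 169\right) - 123081 = 216248 - 123081 = 93167$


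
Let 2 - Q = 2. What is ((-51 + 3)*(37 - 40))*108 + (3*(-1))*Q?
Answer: 15552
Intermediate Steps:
Q = 0 (Q = 2 - 1*2 = 2 - 2 = 0)
((-51 + 3)*(37 - 40))*108 + (3*(-1))*Q = ((-51 + 3)*(37 - 40))*108 + (3*(-1))*0 = -48*(-3)*108 - 3*0 = 144*108 + 0 = 15552 + 0 = 15552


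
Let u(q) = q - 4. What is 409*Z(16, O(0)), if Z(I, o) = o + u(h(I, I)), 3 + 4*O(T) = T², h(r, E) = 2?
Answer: -4499/4 ≈ -1124.8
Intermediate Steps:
u(q) = -4 + q
O(T) = -¾ + T²/4
Z(I, o) = -2 + o (Z(I, o) = o + (-4 + 2) = o - 2 = -2 + o)
409*Z(16, O(0)) = 409*(-2 + (-¾ + (¼)*0²)) = 409*(-2 + (-¾ + (¼)*0)) = 409*(-2 + (-¾ + 0)) = 409*(-2 - ¾) = 409*(-11/4) = -4499/4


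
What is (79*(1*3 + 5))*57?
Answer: 36024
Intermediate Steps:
(79*(1*3 + 5))*57 = (79*(3 + 5))*57 = (79*8)*57 = 632*57 = 36024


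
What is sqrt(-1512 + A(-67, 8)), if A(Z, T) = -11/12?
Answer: I*sqrt(54465)/6 ≈ 38.896*I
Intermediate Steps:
A(Z, T) = -11/12 (A(Z, T) = -11*1/12 = -11/12)
sqrt(-1512 + A(-67, 8)) = sqrt(-1512 - 11/12) = sqrt(-18155/12) = I*sqrt(54465)/6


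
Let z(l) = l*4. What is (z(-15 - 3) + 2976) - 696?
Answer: 2208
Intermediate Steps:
z(l) = 4*l
(z(-15 - 3) + 2976) - 696 = (4*(-15 - 3) + 2976) - 696 = (4*(-18) + 2976) - 696 = (-72 + 2976) - 696 = 2904 - 696 = 2208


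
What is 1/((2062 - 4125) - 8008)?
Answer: -1/10071 ≈ -9.9295e-5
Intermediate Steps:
1/((2062 - 4125) - 8008) = 1/(-2063 - 8008) = 1/(-10071) = -1/10071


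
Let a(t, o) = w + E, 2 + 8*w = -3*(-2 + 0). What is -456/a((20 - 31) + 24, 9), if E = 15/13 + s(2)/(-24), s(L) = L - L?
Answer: -11856/43 ≈ -275.72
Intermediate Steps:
s(L) = 0
E = 15/13 (E = 15/13 + 0/(-24) = 15*(1/13) + 0*(-1/24) = 15/13 + 0 = 15/13 ≈ 1.1538)
w = ½ (w = -¼ + (-3*(-2 + 0))/8 = -¼ + (-3*(-2))/8 = -¼ + (⅛)*6 = -¼ + ¾ = ½ ≈ 0.50000)
a(t, o) = 43/26 (a(t, o) = ½ + 15/13 = 43/26)
-456/a((20 - 31) + 24, 9) = -456/43/26 = -456*26/43 = -11856/43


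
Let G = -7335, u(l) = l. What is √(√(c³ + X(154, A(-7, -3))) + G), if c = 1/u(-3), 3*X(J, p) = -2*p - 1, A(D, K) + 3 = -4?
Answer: √(-66015 + 2*√87)/3 ≈ 85.633*I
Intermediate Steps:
A(D, K) = -7 (A(D, K) = -3 - 4 = -7)
X(J, p) = -⅓ - 2*p/3 (X(J, p) = (-2*p - 1)/3 = (-1 - 2*p)/3 = -⅓ - 2*p/3)
c = -⅓ (c = 1/(-3) = -⅓ ≈ -0.33333)
√(√(c³ + X(154, A(-7, -3))) + G) = √(√((-⅓)³ + (-⅓ - ⅔*(-7))) - 7335) = √(√(-1/27 + (-⅓ + 14/3)) - 7335) = √(√(-1/27 + 13/3) - 7335) = √(√(116/27) - 7335) = √(2*√87/9 - 7335) = √(-7335 + 2*√87/9)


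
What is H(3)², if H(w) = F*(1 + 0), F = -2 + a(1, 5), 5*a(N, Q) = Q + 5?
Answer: 0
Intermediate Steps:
a(N, Q) = 1 + Q/5 (a(N, Q) = (Q + 5)/5 = (5 + Q)/5 = 1 + Q/5)
F = 0 (F = -2 + (1 + (⅕)*5) = -2 + (1 + 1) = -2 + 2 = 0)
H(w) = 0 (H(w) = 0*(1 + 0) = 0*1 = 0)
H(3)² = 0² = 0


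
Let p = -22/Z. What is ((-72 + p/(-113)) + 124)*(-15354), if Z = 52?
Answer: -1172945799/1469 ≈ -7.9847e+5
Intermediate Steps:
p = -11/26 (p = -22/52 = -22*1/52 = -11/26 ≈ -0.42308)
((-72 + p/(-113)) + 124)*(-15354) = ((-72 - 11/26/(-113)) + 124)*(-15354) = ((-72 - 11/26*(-1/113)) + 124)*(-15354) = ((-72 + 11/2938) + 124)*(-15354) = (-211525/2938 + 124)*(-15354) = (152787/2938)*(-15354) = -1172945799/1469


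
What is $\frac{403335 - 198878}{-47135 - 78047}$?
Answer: $- \frac{204457}{125182} \approx -1.6333$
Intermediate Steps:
$\frac{403335 - 198878}{-47135 - 78047} = \frac{204457}{-125182} = 204457 \left(- \frac{1}{125182}\right) = - \frac{204457}{125182}$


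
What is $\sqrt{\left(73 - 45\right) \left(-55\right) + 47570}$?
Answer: $\sqrt{46030} \approx 214.55$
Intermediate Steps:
$\sqrt{\left(73 - 45\right) \left(-55\right) + 47570} = \sqrt{28 \left(-55\right) + 47570} = \sqrt{-1540 + 47570} = \sqrt{46030}$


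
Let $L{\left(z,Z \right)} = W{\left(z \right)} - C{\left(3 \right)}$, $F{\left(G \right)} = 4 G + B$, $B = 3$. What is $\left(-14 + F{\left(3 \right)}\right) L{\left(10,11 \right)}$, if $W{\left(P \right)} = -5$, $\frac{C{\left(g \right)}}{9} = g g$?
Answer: $-86$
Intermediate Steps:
$C{\left(g \right)} = 9 g^{2}$ ($C{\left(g \right)} = 9 g g = 9 g^{2}$)
$F{\left(G \right)} = 3 + 4 G$ ($F{\left(G \right)} = 4 G + 3 = 3 + 4 G$)
$L{\left(z,Z \right)} = -86$ ($L{\left(z,Z \right)} = -5 - 9 \cdot 3^{2} = -5 - 9 \cdot 9 = -5 - 81 = -86$)
$\left(-14 + F{\left(3 \right)}\right) L{\left(10,11 \right)} = \left(-14 + \left(3 + 4 \cdot 3\right)\right) \left(-86\right) = \left(-14 + \left(3 + 12\right)\right) \left(-86\right) = \left(-14 + 15\right) \left(-86\right) = 1 \left(-86\right) = -86$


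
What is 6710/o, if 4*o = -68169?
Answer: -26840/68169 ≈ -0.39373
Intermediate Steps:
o = -68169/4 (o = (¼)*(-68169) = -68169/4 ≈ -17042.)
6710/o = 6710/(-68169/4) = 6710*(-4/68169) = -26840/68169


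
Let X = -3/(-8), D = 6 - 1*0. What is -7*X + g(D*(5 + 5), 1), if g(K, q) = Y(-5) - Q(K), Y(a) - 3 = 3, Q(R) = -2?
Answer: 43/8 ≈ 5.3750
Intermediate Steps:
D = 6 (D = 6 + 0 = 6)
Y(a) = 6 (Y(a) = 3 + 3 = 6)
g(K, q) = 8 (g(K, q) = 6 - 1*(-2) = 6 + 2 = 8)
X = 3/8 (X = -3*(-⅛) = 3/8 ≈ 0.37500)
-7*X + g(D*(5 + 5), 1) = -7*3/8 + 8 = -21/8 + 8 = 43/8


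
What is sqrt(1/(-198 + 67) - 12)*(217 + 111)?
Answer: 3608*I*sqrt(1703)/131 ≈ 1136.6*I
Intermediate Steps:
sqrt(1/(-198 + 67) - 12)*(217 + 111) = sqrt(1/(-131) - 12)*328 = sqrt(-1/131 - 12)*328 = sqrt(-1573/131)*328 = (11*I*sqrt(1703)/131)*328 = 3608*I*sqrt(1703)/131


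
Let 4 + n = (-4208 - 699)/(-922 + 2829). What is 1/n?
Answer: -1907/12535 ≈ -0.15213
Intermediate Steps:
n = -12535/1907 (n = -4 + (-4208 - 699)/(-922 + 2829) = -4 - 4907/1907 = -12535/1907 ≈ -6.5732)
1/n = 1/(-12535/1907) = -1907/12535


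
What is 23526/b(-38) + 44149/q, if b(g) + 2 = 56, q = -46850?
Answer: 61100503/140550 ≈ 434.72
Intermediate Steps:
b(g) = 54 (b(g) = -2 + 56 = 54)
23526/b(-38) + 44149/q = 23526/54 + 44149/(-46850) = 23526*(1/54) + 44149*(-1/46850) = 1307/3 - 44149/46850 = 61100503/140550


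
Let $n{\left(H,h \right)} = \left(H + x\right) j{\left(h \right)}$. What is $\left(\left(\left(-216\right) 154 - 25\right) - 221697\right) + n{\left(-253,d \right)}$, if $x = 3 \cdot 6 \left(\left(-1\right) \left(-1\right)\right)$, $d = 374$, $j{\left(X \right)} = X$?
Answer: $-342876$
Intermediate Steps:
$x = 18$ ($x = 18 \cdot 1 = 18$)
$n{\left(H,h \right)} = h \left(18 + H\right)$ ($n{\left(H,h \right)} = \left(H + 18\right) h = \left(18 + H\right) h = h \left(18 + H\right)$)
$\left(\left(\left(-216\right) 154 - 25\right) - 221697\right) + n{\left(-253,d \right)} = \left(\left(\left(-216\right) 154 - 25\right) - 221697\right) + 374 \left(18 - 253\right) = \left(\left(-33264 - 25\right) - 221697\right) + 374 \left(-235\right) = \left(-33289 - 221697\right) - 87890 = -254986 - 87890 = -342876$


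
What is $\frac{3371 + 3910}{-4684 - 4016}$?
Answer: $- \frac{2427}{2900} \approx -0.8369$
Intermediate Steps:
$\frac{3371 + 3910}{-4684 - 4016} = \frac{7281}{-8700} = 7281 \left(- \frac{1}{8700}\right) = - \frac{2427}{2900}$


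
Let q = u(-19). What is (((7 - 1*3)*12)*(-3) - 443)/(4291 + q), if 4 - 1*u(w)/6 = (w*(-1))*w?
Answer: -587/6481 ≈ -0.090572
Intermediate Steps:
u(w) = 24 + 6*w² (u(w) = 24 - 6*w*(-1)*w = 24 - 6*(-w)*w = 24 - (-6)*w² = 24 + 6*w²)
q = 2190 (q = 24 + 6*(-19)² = 24 + 6*361 = 24 + 2166 = 2190)
(((7 - 1*3)*12)*(-3) - 443)/(4291 + q) = (((7 - 1*3)*12)*(-3) - 443)/(4291 + 2190) = (((7 - 3)*12)*(-3) - 443)/6481 = ((4*12)*(-3) - 443)*(1/6481) = (48*(-3) - 443)*(1/6481) = (-144 - 443)*(1/6481) = -587*1/6481 = -587/6481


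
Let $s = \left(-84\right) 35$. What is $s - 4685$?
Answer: $-7625$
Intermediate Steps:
$s = -2940$
$s - 4685 = -2940 - 4685 = -7625$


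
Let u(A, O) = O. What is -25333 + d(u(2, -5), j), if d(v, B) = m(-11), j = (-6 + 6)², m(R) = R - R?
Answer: -25333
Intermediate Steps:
m(R) = 0
j = 0 (j = 0² = 0)
d(v, B) = 0
-25333 + d(u(2, -5), j) = -25333 + 0 = -25333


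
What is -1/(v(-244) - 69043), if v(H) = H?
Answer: 1/69287 ≈ 1.4433e-5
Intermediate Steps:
-1/(v(-244) - 69043) = -1/(-244 - 69043) = -1/(-69287) = -1*(-1/69287) = 1/69287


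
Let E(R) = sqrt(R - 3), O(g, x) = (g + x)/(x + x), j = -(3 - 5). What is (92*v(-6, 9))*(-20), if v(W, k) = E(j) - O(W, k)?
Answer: 920/3 - 1840*I ≈ 306.67 - 1840.0*I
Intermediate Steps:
j = 2 (j = -1*(-2) = 2)
O(g, x) = (g + x)/(2*x) (O(g, x) = (g + x)/((2*x)) = (g + x)*(1/(2*x)) = (g + x)/(2*x))
E(R) = sqrt(-3 + R)
v(W, k) = I - (W + k)/(2*k) (v(W, k) = sqrt(-3 + 2) - (W + k)/(2*k) = sqrt(-1) - (W + k)/(2*k) = I - (W + k)/(2*k))
(92*v(-6, 9))*(-20) = (92*(-1/2 + I - 1/2*(-6)/9))*(-20) = (92*(-1/2 + I - 1/2*(-6)*1/9))*(-20) = (92*(-1/2 + I + 1/3))*(-20) = (92*(-1/6 + I))*(-20) = (-46/3 + 92*I)*(-20) = 920/3 - 1840*I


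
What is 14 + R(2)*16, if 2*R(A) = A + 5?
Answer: 70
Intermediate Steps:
R(A) = 5/2 + A/2 (R(A) = (A + 5)/2 = (5 + A)/2 = 5/2 + A/2)
14 + R(2)*16 = 14 + (5/2 + (½)*2)*16 = 14 + (5/2 + 1)*16 = 14 + (7/2)*16 = 14 + 56 = 70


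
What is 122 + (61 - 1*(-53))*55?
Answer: 6392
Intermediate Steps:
122 + (61 - 1*(-53))*55 = 122 + (61 + 53)*55 = 122 + 114*55 = 122 + 6270 = 6392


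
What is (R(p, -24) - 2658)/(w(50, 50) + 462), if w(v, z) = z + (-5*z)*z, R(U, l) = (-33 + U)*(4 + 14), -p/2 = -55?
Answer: 106/999 ≈ 0.10611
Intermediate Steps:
p = 110 (p = -2*(-55) = 110)
R(U, l) = -594 + 18*U (R(U, l) = (-33 + U)*18 = -594 + 18*U)
w(v, z) = z - 5*z**2
(R(p, -24) - 2658)/(w(50, 50) + 462) = ((-594 + 18*110) - 2658)/(50*(1 - 5*50) + 462) = ((-594 + 1980) - 2658)/(50*(1 - 250) + 462) = (1386 - 2658)/(50*(-249) + 462) = -1272/(-12450 + 462) = -1272/(-11988) = -1272*(-1/11988) = 106/999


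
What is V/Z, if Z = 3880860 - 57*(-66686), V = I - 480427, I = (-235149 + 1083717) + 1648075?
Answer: 336036/1280327 ≈ 0.26246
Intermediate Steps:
I = 2496643 (I = 848568 + 1648075 = 2496643)
V = 2016216 (V = 2496643 - 480427 = 2016216)
Z = 7681962 (Z = 3880860 + 3801102 = 7681962)
V/Z = 2016216/7681962 = 2016216*(1/7681962) = 336036/1280327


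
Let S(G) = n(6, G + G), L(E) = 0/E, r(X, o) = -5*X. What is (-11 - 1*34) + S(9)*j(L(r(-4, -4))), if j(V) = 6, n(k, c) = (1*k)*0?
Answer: -45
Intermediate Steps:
n(k, c) = 0 (n(k, c) = k*0 = 0)
L(E) = 0
S(G) = 0
(-11 - 1*34) + S(9)*j(L(r(-4, -4))) = (-11 - 1*34) + 0*6 = (-11 - 34) + 0 = -45 + 0 = -45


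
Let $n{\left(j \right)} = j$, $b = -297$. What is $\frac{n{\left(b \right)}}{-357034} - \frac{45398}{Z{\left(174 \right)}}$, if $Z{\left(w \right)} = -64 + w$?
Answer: $- \frac{8104298431}{19636870} \approx -412.71$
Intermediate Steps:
$\frac{n{\left(b \right)}}{-357034} - \frac{45398}{Z{\left(174 \right)}} = - \frac{297}{-357034} - \frac{45398}{-64 + 174} = \left(-297\right) \left(- \frac{1}{357034}\right) - \frac{45398}{110} = \frac{297}{357034} - \frac{22699}{55} = - \frac{8104298431}{19636870}$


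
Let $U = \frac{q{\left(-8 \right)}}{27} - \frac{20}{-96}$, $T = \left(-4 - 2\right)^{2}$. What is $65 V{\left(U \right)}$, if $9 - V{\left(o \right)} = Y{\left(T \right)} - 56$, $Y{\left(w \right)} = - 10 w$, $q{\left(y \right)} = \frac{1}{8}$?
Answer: $27625$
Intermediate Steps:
$T = 36$ ($T = \left(-6\right)^{2} = 36$)
$q{\left(y \right)} = \frac{1}{8}$
$U = \frac{23}{108}$ ($U = \frac{1}{8 \cdot 27} - \frac{20}{-96} = \frac{1}{8} \cdot \frac{1}{27} - - \frac{5}{24} = \frac{1}{216} + \frac{5}{24} = \frac{23}{108} \approx 0.21296$)
$V{\left(o \right)} = 425$ ($V{\left(o \right)} = 9 - \left(\left(-10\right) 36 - 56\right) = 9 - \left(-360 - 56\right) = 9 - -416 = 9 + 416 = 425$)
$65 V{\left(U \right)} = 65 \cdot 425 = 27625$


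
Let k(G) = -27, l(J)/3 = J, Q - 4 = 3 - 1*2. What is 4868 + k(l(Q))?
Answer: 4841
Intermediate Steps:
Q = 5 (Q = 4 + (3 - 1*2) = 4 + (3 - 2) = 4 + 1 = 5)
l(J) = 3*J
4868 + k(l(Q)) = 4868 - 27 = 4841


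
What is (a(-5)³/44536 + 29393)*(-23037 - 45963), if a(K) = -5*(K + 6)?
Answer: -11290526260875/5567 ≈ -2.0281e+9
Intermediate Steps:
a(K) = -30 - 5*K (a(K) = -5*(6 + K) = -30 - 5*K)
(a(-5)³/44536 + 29393)*(-23037 - 45963) = ((-30 - 5*(-5))³/44536 + 29393)*(-23037 - 45963) = ((-30 + 25)³*(1/44536) + 29393)*(-69000) = ((-5)³*(1/44536) + 29393)*(-69000) = (-125*1/44536 + 29393)*(-69000) = (-125/44536 + 29393)*(-69000) = (1309046523/44536)*(-69000) = -11290526260875/5567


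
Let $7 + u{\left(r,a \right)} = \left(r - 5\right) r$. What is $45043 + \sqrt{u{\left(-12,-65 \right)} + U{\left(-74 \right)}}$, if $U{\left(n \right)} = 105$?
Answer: $45043 + \sqrt{302} \approx 45060.0$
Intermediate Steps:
$u{\left(r,a \right)} = -7 + r \left(-5 + r\right)$ ($u{\left(r,a \right)} = -7 + \left(r - 5\right) r = -7 + \left(-5 + r\right) r = -7 + r \left(-5 + r\right)$)
$45043 + \sqrt{u{\left(-12,-65 \right)} + U{\left(-74 \right)}} = 45043 + \sqrt{\left(-7 + \left(-12\right)^{2} - -60\right) + 105} = 45043 + \sqrt{\left(-7 + 144 + 60\right) + 105} = 45043 + \sqrt{197 + 105} = 45043 + \sqrt{302}$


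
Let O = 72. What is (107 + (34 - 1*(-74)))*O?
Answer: 15480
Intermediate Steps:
(107 + (34 - 1*(-74)))*O = (107 + (34 - 1*(-74)))*72 = (107 + (34 + 74))*72 = (107 + 108)*72 = 215*72 = 15480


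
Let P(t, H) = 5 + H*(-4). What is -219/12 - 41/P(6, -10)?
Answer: -3449/180 ≈ -19.161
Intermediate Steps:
P(t, H) = 5 - 4*H
-219/12 - 41/P(6, -10) = -219/12 - 41/(5 - 4*(-10)) = -219*1/12 - 41/(5 + 40) = -73/4 - 41/45 = -3449/180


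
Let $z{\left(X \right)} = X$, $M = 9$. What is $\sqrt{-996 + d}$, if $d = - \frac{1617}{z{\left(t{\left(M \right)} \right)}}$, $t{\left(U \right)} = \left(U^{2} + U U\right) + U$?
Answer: $\frac{i \sqrt{3266727}}{57} \approx 31.709 i$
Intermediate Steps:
$t{\left(U \right)} = U + 2 U^{2}$ ($t{\left(U \right)} = \left(U^{2} + U^{2}\right) + U = 2 U^{2} + U = U + 2 U^{2}$)
$d = - \frac{539}{57}$ ($d = - \frac{1617}{9 \left(1 + 2 \cdot 9\right)} = - \frac{1617}{9 \left(1 + 18\right)} = - \frac{1617}{9 \cdot 19} = - \frac{1617}{171} = \left(-1617\right) \frac{1}{171} = - \frac{539}{57} \approx -9.4561$)
$\sqrt{-996 + d} = \sqrt{-996 - \frac{539}{57}} = \sqrt{- \frac{57311}{57}} = \frac{i \sqrt{3266727}}{57}$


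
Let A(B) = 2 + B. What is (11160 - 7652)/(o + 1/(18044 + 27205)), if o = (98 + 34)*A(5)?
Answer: 158733492/41810077 ≈ 3.7965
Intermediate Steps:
o = 924 (o = (98 + 34)*(2 + 5) = 132*7 = 924)
(11160 - 7652)/(o + 1/(18044 + 27205)) = (11160 - 7652)/(924 + 1/(18044 + 27205)) = 3508/(924 + 1/45249) = 3508/(41810077/45249) = 3508*(45249/41810077) = 158733492/41810077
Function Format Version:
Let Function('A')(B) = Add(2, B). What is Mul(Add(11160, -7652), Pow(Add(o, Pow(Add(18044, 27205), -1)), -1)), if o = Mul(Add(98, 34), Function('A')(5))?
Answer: Rational(158733492, 41810077) ≈ 3.7965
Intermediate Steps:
o = 924 (o = Mul(Add(98, 34), Add(2, 5)) = Mul(132, 7) = 924)
Mul(Add(11160, -7652), Pow(Add(o, Pow(Add(18044, 27205), -1)), -1)) = Mul(Add(11160, -7652), Pow(Add(924, Pow(Add(18044, 27205), -1)), -1)) = Mul(3508, Pow(Add(924, Pow(45249, -1)), -1)) = Mul(3508, Pow(Add(924, Rational(1, 45249)), -1)) = Mul(3508, Pow(Rational(41810077, 45249), -1)) = Mul(3508, Rational(45249, 41810077)) = Rational(158733492, 41810077)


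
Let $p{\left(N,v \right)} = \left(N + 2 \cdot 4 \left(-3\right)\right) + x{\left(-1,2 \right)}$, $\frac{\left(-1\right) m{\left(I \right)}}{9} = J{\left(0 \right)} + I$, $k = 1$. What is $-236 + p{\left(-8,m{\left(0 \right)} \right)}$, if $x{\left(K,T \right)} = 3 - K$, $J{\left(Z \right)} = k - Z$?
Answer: $-264$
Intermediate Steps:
$J{\left(Z \right)} = 1 - Z$
$m{\left(I \right)} = -9 - 9 I$ ($m{\left(I \right)} = - 9 \left(\left(1 - 0\right) + I\right) = - 9 \left(\left(1 + 0\right) + I\right) = - 9 \left(1 + I\right) = -9 - 9 I$)
$p{\left(N,v \right)} = -20 + N$ ($p{\left(N,v \right)} = \left(N + 2 \cdot 4 \left(-3\right)\right) + \left(3 - -1\right) = \left(N + 8 \left(-3\right)\right) + \left(3 + 1\right) = \left(N - 24\right) + 4 = \left(-24 + N\right) + 4 = -20 + N$)
$-236 + p{\left(-8,m{\left(0 \right)} \right)} = -236 - 28 = -264$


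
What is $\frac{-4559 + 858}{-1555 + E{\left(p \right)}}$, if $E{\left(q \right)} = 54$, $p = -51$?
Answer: $\frac{3701}{1501} \approx 2.4657$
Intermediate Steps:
$\frac{-4559 + 858}{-1555 + E{\left(p \right)}} = \frac{-4559 + 858}{-1555 + 54} = - \frac{3701}{-1501} = \left(-3701\right) \left(- \frac{1}{1501}\right) = \frac{3701}{1501}$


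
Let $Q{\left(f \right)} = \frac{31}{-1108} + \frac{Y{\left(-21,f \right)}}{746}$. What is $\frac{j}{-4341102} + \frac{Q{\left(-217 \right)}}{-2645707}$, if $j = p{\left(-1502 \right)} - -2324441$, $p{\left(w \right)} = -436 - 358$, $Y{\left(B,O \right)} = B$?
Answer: $- \frac{423456909186587957}{791114015270938396} \approx -0.53527$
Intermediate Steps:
$p{\left(w \right)} = -794$ ($p{\left(w \right)} = -436 - 358 = -794$)
$Q{\left(f \right)} = - \frac{23197}{413284}$ ($Q{\left(f \right)} = \frac{31}{-1108} - \frac{21}{746} = 31 \left(- \frac{1}{1108}\right) - \frac{21}{746} = - \frac{31}{1108} - \frac{21}{746} = - \frac{23197}{413284}$)
$j = 2323647$ ($j = -794 - -2324441 = -794 + 2324441 = 2323647$)
$\frac{j}{-4341102} + \frac{Q{\left(-217 \right)}}{-2645707} = \frac{2323647}{-4341102} - \frac{23197}{413284 \left(-2645707\right)} = 2323647 \left(- \frac{1}{4341102}\right) - - \frac{23197}{1093428371788} = - \frac{774549}{1447034} + \frac{23197}{1093428371788} = - \frac{423456909186587957}{791114015270938396}$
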